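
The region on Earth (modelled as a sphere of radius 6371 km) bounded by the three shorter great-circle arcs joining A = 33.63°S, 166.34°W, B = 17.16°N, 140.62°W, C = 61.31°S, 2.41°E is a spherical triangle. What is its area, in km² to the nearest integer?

Side lengths (central angles): a = 2.2463, b = 1.4769, c = 0.9844 rad; semiperimeter s = 2.3538.
By l'Huilier's theorem, tan(E/4) = √[tan(s/2) tan((s−a)/2) tan((s−b)/2) tan((s−c)/2)], giving spherical excess E = 0.8761 rad.
Area = E·R² = 0.8761 × (6371)² ≈ 35562186 km².

35562186 km²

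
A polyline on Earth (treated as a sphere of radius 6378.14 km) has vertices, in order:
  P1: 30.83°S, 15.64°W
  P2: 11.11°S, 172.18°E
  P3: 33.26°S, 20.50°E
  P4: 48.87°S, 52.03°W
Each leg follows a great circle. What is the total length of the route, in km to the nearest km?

35638 km

Leg P1→P2: central angle 2.3980 rad, distance 15294.5 km.
Leg P2→P3: central angle 2.2353 rad, distance 14256.8 km.
Leg P3→P4: central angle 0.9543 rad, distance 6086.4 km.
Total: 15294.5 + 14256.8 + 6086.4 ≈ 35638 km.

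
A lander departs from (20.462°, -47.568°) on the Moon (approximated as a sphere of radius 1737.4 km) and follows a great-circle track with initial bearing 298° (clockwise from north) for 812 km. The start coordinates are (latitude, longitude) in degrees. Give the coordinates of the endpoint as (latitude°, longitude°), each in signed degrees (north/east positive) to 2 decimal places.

Angular distance δ = d/R = 812/1737.4 = 0.46737 rad; initial bearing θ = 5.2011 rad.
sin φ₂ = sin φ₁ cos δ + cos φ₁ sin δ cos θ = (0.3496)(0.8928) + (0.9369)(0.4505)(0.4695) = 0.5103, so φ₂ = 30.68°.
Δλ = atan2(sin θ sin δ cos φ₁, cos δ − sin φ₁ sin φ₂) = atan2(-0.3727, 0.7144) = -27.552°.
λ₂ = -47.568° − 27.552° = -75.12°.

30.68°, -75.12°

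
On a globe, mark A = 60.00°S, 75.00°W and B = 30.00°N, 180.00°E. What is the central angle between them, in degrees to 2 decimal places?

123.03°

Let φ₁ = -1.0472 rad, φ₂ = 0.5236 rad, and Δλ = -1.8326 rad.
cos c = sin φ₁ sin φ₂ + cos φ₁ cos φ₂ cos Δλ = (-0.8660)(0.5000) + (0.5000)(0.8660)(-0.2588) = -0.54508,
so c = arccos(-0.54508) = 2.14729 rad.
So the angular separation is 123.03°.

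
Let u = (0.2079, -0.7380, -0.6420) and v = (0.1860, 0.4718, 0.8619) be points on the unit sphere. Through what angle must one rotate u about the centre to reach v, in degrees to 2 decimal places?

149.63°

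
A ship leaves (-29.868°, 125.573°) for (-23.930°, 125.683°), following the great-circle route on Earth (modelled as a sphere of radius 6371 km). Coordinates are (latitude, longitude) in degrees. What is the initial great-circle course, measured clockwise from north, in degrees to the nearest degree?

1°

Δλ = 0.110° = 0.0019 rad.
y = sin Δλ · cos φ₂ = (0.0019)(0.9140) = 0.0018
x = cos φ₁ sin φ₂ − sin φ₁ cos φ₂ cos Δλ = (0.8672)(-0.4056) − (-0.4980)(0.9140)(1.0000) = 0.1035
θ = atan2(y, x) = 0.97°, so the bearing is 1°.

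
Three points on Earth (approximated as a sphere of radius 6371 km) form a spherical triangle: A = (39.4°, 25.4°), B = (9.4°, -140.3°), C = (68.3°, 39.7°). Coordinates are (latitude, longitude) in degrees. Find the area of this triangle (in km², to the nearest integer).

Side lengths (central angles): a = 1.7855, b = 0.5224, c = 2.2589 rad; semiperimeter s = 2.2834.
By l'Huilier's theorem, tan(E/4) = √[tan(s/2) tan((s−a)/2) tan((s−b)/2) tan((s−c)/2)], giving spherical excess E = 0.3622 rad.
Area = E·R² = 0.3622 × (6371)² ≈ 14700581 km².

14700581 km²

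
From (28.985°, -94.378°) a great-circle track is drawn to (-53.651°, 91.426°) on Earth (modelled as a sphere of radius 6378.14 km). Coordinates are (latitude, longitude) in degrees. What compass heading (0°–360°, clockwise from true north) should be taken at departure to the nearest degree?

188°

Δλ = -174.196° = -3.0403 rad.
y = sin Δλ · cos φ₂ = (-0.1011)(0.5927) = -0.0599
x = cos φ₁ sin φ₂ − sin φ₁ cos φ₂ cos Δλ = (0.8747)(-0.8054) − (0.4846)(0.5927)(-0.9949) = -0.4188
θ = atan2(y, x) = -171.86°; adding 360° gives 188°.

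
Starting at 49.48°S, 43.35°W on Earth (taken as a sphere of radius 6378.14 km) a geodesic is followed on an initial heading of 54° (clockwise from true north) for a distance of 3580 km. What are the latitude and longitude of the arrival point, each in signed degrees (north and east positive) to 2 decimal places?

Angular distance δ = d/R = 3580/6378.14 = 0.56129 rad; initial bearing θ = 0.9425 rad.
sin φ₂ = sin φ₁ cos δ + cos φ₁ sin δ cos θ = (-0.7602)(0.8466) + (0.6497)(0.5323)(0.5878) = -0.4403, so φ₂ = -26.12°.
Δλ = atan2(sin θ sin δ cos φ₁, cos δ − sin φ₁ sin φ₂) = atan2(0.2798, 0.5119) = 28.660°.
λ₂ = -43.350° + 28.660° = -14.69°.

-26.12°, -14.69°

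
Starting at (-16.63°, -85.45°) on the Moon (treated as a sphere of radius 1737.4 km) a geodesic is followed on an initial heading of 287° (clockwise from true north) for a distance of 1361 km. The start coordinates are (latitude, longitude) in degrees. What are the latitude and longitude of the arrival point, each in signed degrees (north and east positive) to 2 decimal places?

Angular distance δ = d/R = 1361/1737.4 = 0.78335 rad; initial bearing θ = 5.0091 rad.
sin φ₂ = sin φ₁ cos δ + cos φ₁ sin δ cos θ = (-0.2862)(0.7086) + (0.9582)(0.7057)(0.2924) = -0.0051, so φ₂ = -0.29°.
Δλ = atan2(sin θ sin δ cos φ₁, cos δ − sin φ₁ sin φ₂) = atan2(-0.6466, 0.7071) = -42.441°.
λ₂ = -85.450° − 42.441° = -127.89°.

-0.29°, -127.89°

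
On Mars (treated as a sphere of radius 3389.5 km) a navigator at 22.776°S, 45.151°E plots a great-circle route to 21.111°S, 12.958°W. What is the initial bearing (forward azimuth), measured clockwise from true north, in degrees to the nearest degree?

Δλ = -58.109° = -1.0142 rad.
y = sin Δλ · cos φ₂ = (-0.8491)(0.9329) = -0.7921
x = cos φ₁ sin φ₂ − sin φ₁ cos φ₂ cos Δλ = (0.9220)(-0.3602) − (-0.3871)(0.9329)(0.5283) = -0.1413
θ = atan2(y, x) = -100.11°; adding 360° gives 260°.

260°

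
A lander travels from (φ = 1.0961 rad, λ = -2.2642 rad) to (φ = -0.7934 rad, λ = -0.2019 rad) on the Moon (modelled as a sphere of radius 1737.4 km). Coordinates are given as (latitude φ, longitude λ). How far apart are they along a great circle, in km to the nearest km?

Let φ₁ = 1.0961 rad, φ₂ = -0.7934 rad, and Δλ = 2.0623 rad.
cos c = sin φ₁ sin φ₂ + cos φ₁ cos φ₂ cos Δλ = (0.8894)(-0.7127) + (0.4571)(0.7014)(-0.4720) = -0.78524,
so c = arccos(-0.78524) = 2.47389 rad.
Distance = R·c = 1737.4 × 2.4739 ≈ 4298 km.

4298 km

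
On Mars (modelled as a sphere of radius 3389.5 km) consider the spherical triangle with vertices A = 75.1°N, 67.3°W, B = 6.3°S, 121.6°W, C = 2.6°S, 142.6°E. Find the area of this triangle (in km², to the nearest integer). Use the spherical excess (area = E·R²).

Side lengths (central angles): a = 1.6663, b = 1.8406, c = 1.5277 rad; semiperimeter s = 2.5173.
By l'Huilier's theorem, tan(E/4) = √[tan(s/2) tan((s−a)/2) tan((s−b)/2) tan((s−c)/2)], giving spherical excess E = 1.9066 rad.
Area = E·R² = 1.9066 × (3389.5)² ≈ 21904365 km².

21904365 km²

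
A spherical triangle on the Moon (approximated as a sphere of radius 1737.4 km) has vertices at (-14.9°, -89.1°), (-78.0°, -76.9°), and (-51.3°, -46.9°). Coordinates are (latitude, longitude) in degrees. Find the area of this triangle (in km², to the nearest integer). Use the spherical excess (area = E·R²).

Side lengths (central angles): a = 0.5034, b = 0.8655, c = 1.1064 rad; semiperimeter s = 1.2376.
By l'Huilier's theorem, tan(E/4) = √[tan(s/2) tan((s−a)/2) tan((s−b)/2) tan((s−c)/2)], giving spherical excess E = 0.2325 rad.
Area = E·R² = 0.2325 × (1737.4)² ≈ 701960 km².

701960 km²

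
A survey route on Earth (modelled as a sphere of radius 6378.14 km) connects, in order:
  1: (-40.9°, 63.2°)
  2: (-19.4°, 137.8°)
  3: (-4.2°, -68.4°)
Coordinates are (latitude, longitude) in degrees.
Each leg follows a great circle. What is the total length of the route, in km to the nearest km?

23494 km

Leg 1→2: central angle 1.1518 rad, distance 7346.6 km.
Leg 2→3: central angle 2.5317 rad, distance 16147.6 km.
Total: 7346.6 + 16147.6 ≈ 23494 km.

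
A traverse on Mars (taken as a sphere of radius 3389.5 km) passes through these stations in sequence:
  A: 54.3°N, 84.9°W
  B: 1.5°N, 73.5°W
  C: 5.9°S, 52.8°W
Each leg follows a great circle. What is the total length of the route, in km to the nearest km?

Leg A→B: central angle 0.9359 rad, distance 3172.2 km.
Leg B→C: central angle 0.3832 rad, distance 1298.8 km.
Total: 3172.2 + 1298.8 ≈ 4471 km.

4471 km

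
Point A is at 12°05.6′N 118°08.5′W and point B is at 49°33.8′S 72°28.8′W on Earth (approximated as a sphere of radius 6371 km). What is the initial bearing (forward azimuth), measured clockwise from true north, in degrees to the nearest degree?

151°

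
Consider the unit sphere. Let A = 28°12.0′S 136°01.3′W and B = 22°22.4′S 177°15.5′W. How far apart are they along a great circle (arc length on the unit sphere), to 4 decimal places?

0.6555

In radians: φ₁ = -0.4922, φ₂ = -0.3905, Δλ = -41.237° = -0.7197 rad.
Haversine: a = sin²(Δφ/2) + cos φ₁ cos φ₂ sin²(Δλ/2) = 0.0026 + (0.8813)(0.9247)(0.1240) = 0.10364.
Central angle c = 2·arcsin(√a) = 0.65554 rad.
On the unit sphere the arc length equals the central angle: 0.6555.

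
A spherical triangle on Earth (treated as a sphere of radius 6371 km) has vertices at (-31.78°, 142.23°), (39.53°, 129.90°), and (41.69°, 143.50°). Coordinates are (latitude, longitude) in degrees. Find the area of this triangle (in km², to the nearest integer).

5463057 km²

Side lengths (central angles): a = 0.1839, b = 1.2825, c = 1.2605 rad; semiperimeter s = 1.3634.
By l'Huilier's theorem, tan(E/4) = √[tan(s/2) tan((s−a)/2) tan((s−b)/2) tan((s−c)/2)], giving spherical excess E = 0.1346 rad.
Area = E·R² = 0.1346 × (6371)² ≈ 5463057 km².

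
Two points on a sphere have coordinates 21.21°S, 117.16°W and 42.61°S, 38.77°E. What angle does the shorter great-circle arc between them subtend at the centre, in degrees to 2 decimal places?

112.43°

Let φ₁ = -0.3702 rad, φ₂ = -0.7437 rad, and Δλ = 2.7215 rad.
cos c = sin φ₁ sin φ₂ + cos φ₁ cos φ₂ cos Δλ = (-0.3618)(-0.6770) + (0.9323)(0.7360)(-0.9130) = -0.38153,
so c = arccos(-0.38153) = 1.96225 rad.
So the angular separation is 112.43°.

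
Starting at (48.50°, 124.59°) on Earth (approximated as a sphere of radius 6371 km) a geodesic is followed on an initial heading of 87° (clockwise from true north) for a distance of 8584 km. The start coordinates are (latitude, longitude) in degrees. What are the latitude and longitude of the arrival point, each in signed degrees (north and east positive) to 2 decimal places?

11.52°, -151.77°

Angular distance δ = d/R = 8584/6371 = 1.34736 rad; initial bearing θ = 1.5184 rad.
sin φ₂ = sin φ₁ cos δ + cos φ₁ sin δ cos θ = (0.7490)(0.2216) + (0.6626)(0.9751)(0.0523) = 0.1998, so φ₂ = 11.52°.
Δλ = atan2(sin θ sin δ cos φ₁, cos δ − sin φ₁ sin φ₂) = atan2(0.6453, 0.0720) = 83.636°.
λ₂ = 124.590° + 83.636° = 208.23° → -151.77° after wrapping to (−180°, 180°].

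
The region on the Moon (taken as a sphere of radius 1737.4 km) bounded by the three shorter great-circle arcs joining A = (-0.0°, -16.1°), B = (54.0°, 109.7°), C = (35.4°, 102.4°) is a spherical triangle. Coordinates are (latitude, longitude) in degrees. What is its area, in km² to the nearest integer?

Side lengths (central angles): a = 0.3366, b = 1.9703, c = 1.9218 rad; semiperimeter s = 2.1143.
By l'Huilier's theorem, tan(E/4) = √[tan(s/2) tan((s−a)/2) tan((s−b)/2) tan((s−c)/2)], giving spherical excess E = 0.4909 rad.
Area = E·R² = 0.4909 × (1737.4)² ≈ 1481774 km².

1481774 km²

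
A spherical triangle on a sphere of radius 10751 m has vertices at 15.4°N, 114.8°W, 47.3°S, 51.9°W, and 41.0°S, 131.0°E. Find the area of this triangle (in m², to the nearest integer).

Side lengths (central angles): a = 1.5998, b = 2.0629, c = 1.4679 rad; semiperimeter s = 2.5653.
By l'Huilier's theorem, tan(E/4) = √[tan(s/2) tan((s−a)/2) tan((s−b)/2) tan((s−c)/2)], giving spherical excess E = 1.9392 rad.
Area = E·R² = 1.9392 × (10751)² ≈ 224136638 m².

224136638 m²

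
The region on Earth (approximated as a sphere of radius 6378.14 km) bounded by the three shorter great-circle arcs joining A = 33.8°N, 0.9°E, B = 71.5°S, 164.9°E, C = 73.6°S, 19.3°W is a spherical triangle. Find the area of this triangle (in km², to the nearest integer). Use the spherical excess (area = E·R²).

Side lengths (central angles): a = 0.6087, b = 1.8896, c = 2.4671 rad; semiperimeter s = 2.4827.
By l'Huilier's theorem, tan(E/4) = √[tan(s/2) tan((s−a)/2) tan((s−b)/2) tan((s−c)/2)], giving spherical excess E = 0.3887 rad.
Area = E·R² = 0.3887 × (6378.14)² ≈ 15814201 km².

15814201 km²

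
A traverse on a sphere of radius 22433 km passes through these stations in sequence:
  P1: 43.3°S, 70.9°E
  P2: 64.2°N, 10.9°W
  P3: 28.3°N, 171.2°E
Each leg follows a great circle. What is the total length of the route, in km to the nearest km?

83159 km

Leg P1→P2: central angle 2.1801 rad, distance 48905.7 km.
Leg P2→P3: central angle 1.5269 rad, distance 34253.1 km.
Total: 48905.7 + 34253.1 ≈ 83159 km.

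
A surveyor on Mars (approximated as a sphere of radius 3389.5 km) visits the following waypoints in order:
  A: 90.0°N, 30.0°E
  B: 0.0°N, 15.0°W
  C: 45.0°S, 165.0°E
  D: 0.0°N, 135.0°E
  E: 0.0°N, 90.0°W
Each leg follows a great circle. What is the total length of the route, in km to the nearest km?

24387 km

Leg A→B: central angle 1.5708 rad, distance 5324.2 km.
Leg B→C: central angle 2.3562 rad, distance 7986.3 km.
Leg C→D: central angle 0.9117 rad, distance 3090.3 km.
Leg D→E: central angle 2.3562 rad, distance 7986.3 km.
Total: 5324.2 + 7986.3 + 3090.3 + 7986.3 ≈ 24387 km.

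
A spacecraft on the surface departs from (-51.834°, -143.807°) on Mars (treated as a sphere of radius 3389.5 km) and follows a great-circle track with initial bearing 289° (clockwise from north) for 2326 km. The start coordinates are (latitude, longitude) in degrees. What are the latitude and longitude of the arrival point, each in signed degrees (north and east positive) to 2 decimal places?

-28.74°, 173.09°

Angular distance δ = d/R = 2326/3389.5 = 0.68624 rad; initial bearing θ = 5.0440 rad.
sin φ₂ = sin φ₁ cos δ + cos φ₁ sin δ cos θ = (-0.7862)(0.7736) + (0.6179)(0.6336)(0.3256) = -0.4808, so φ₂ = -28.74°.
Δλ = atan2(sin θ sin δ cos φ₁, cos δ − sin φ₁ sin φ₂) = atan2(-0.3702, 0.3956) = -43.099°.
λ₂ = -143.807° − 43.099° = -186.91° → 173.09° after wrapping to (−180°, 180°].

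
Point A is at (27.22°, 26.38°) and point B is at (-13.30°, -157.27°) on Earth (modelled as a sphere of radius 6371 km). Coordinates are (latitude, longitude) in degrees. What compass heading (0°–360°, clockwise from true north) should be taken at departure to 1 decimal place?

With φ₁ = 0.4751, φ₂ = -0.2321, Δλ = 3.0779 rad, the forward-azimuth formula gives
θ = atan2( sin Δλ cos φ₂ , cos φ₁ sin φ₂ − sin φ₁ cos φ₂ cos Δλ ) = atan2(0.0620, 0.2397) = 14.49°.
So the initial bearing is 14.5°.

14.5°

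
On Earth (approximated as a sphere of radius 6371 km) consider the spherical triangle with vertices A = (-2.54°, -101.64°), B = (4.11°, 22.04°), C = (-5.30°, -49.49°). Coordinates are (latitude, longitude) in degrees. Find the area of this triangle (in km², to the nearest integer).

Side lengths (central angles): a = 1.2577, b = 0.9091, c = 2.1601 rad; semiperimeter s = 2.1634.
By l'Huilier's theorem, tan(E/4) = √[tan(s/2) tan((s−a)/2) tan((s−b)/2) tan((s−c)/2)], giving spherical excess E = 0.1332 rad.
Area = E·R² = 0.1332 × (6371)² ≈ 5405553 km².

5405553 km²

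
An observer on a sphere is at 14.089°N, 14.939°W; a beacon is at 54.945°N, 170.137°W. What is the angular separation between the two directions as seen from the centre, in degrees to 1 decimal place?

In radians: φ₁ = 0.2459, φ₂ = 0.9590, Δλ = -155.198° = -2.7087 rad.
Haversine: a = sin²(Δφ/2) + cos φ₁ cos φ₂ sin²(Δλ/2) = 0.1218 + (0.9699)(0.5744)(0.9539) = 0.65321.
Central angle c = 2·arcsin(√a) = 1.88224 rad.
So the angular separation is 107.8°.

107.8°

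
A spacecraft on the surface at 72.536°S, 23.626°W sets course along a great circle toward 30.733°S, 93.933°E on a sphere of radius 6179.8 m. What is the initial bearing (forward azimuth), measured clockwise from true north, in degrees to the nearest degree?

125°

Δλ = 117.559° = 2.0518 rad.
y = sin Δλ · cos φ₂ = (0.8865)(0.8596) = 0.7620
x = cos φ₁ sin φ₂ − sin φ₁ cos φ₂ cos Δλ = (0.3001)(-0.5110) − (-0.9539)(0.8596)(-0.4627) = -0.5327
θ = atan2(y, x) = 124.96°, so the bearing is 125°.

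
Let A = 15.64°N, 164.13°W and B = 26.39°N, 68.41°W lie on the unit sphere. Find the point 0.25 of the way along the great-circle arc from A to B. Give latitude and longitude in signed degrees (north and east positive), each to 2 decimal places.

Central angle δ = 1.5369 rad. Interpolating on the sphere with fraction f = 0.25:
P = [sin((1−f)δ)·A + sin(fδ)·B] / sin δ = 0.9144·A + 0.3751·B in Cartesian coordinates,
giving P = (-0.7233, -0.5532, 0.4132), i.e. latitude 24.41°, longitude -142.59°.

24.41°, -142.59°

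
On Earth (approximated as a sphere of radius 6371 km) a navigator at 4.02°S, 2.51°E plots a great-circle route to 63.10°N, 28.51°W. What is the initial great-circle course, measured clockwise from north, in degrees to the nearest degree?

Δλ = -31.020° = -0.5414 rad.
y = sin Δλ · cos φ₂ = (-0.5153)(0.4524) = -0.2332
x = cos φ₁ sin φ₂ − sin φ₁ cos φ₂ cos Δλ = (0.9975)(0.8918) − (-0.0701)(0.4524)(0.8570) = 0.9168
θ = atan2(y, x) = -14.27°; adding 360° gives 346°.

346°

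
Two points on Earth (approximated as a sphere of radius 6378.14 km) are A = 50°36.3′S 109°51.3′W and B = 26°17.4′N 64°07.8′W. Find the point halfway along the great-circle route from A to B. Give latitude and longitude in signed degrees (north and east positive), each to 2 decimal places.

Central angle δ = 1.5158 rad. Interpolating on the sphere with fraction f = 0.5:
P = [sin((1−f)δ)·A + sin(fδ)·B] / sin δ = 0.6884·A + 0.6884·B in Cartesian coordinates,
giving P = (0.1209, -0.9663, -0.2271), i.e. latitude -13.13°, longitude -82.87°.

-13.13°, -82.87°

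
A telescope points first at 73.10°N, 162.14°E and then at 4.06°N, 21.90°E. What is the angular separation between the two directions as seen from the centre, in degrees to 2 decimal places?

In radians: φ₁ = 1.2758, φ₂ = 0.0709, Δλ = -140.240° = -2.4476 rad.
Haversine: a = sin²(Δφ/2) + cos φ₁ cos φ₂ sin²(Δλ/2) = 0.3211 + (0.2907)(0.9975)(0.8844) = 0.57758.
Central angle c = 2·arcsin(√a) = 1.72659 rad.
So the angular separation is 98.93°.

98.93°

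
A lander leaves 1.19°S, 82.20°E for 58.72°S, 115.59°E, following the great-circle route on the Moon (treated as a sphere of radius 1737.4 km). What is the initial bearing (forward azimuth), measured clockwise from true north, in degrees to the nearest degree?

161°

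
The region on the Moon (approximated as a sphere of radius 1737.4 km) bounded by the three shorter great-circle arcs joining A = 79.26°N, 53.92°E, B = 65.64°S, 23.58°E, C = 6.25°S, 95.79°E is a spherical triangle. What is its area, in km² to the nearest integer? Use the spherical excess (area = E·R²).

5220264 km²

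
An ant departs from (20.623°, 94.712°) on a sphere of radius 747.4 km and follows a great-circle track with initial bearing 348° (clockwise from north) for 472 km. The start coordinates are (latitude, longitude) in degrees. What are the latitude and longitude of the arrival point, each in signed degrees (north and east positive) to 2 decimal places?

Angular distance δ = d/R = 472/747.4 = 0.63152 rad; initial bearing θ = 6.0737 rad.
sin φ₂ = sin φ₁ cos δ + cos φ₁ sin δ cos θ = (0.3522)(0.8071) + (0.9359)(0.5904)(0.9781) = 0.8248, so φ₂ = 55.56°.
Δλ = atan2(sin θ sin δ cos φ₁, cos δ − sin φ₁ sin φ₂) = atan2(-0.1149, 0.5166) = -12.536°.
λ₂ = 94.712° − 12.536° = 82.18°.

55.56°, 82.18°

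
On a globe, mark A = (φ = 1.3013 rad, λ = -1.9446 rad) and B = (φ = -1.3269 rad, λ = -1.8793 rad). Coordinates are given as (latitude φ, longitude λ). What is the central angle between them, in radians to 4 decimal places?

2.6285 rad

With latitudes φ₁ = 74.559°, φ₂ = -76.026° and longitude difference Δλ = 3.741°:
Haversine: a = sin²(Δφ/2) + cos φ₁ cos φ₂ sin²(Δλ/2) = 0.9355 + (0.2662)(0.2415)(0.0011) = 0.93561.
Central angle c = 2·arcsin(√a) = 2.62848 rad.
So the angular separation is 2.6285 rad.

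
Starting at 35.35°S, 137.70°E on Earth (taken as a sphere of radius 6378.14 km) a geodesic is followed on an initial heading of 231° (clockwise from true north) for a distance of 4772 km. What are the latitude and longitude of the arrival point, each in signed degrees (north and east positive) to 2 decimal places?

Angular distance δ = d/R = 4772/6378.14 = 0.74818 rad; initial bearing θ = 4.0317 rad.
sin φ₂ = sin φ₁ cos δ + cos φ₁ sin δ cos θ = (-0.5786)(0.7329) + (0.8156)(0.6803)(-0.6293) = -0.7732, so φ₂ = -50.65°.
Δλ = atan2(sin θ sin δ cos φ₁, cos δ − sin φ₁ sin φ₂) = atan2(-0.4312, 0.2856) = -56.488°.
λ₂ = 137.700° − 56.488° = 81.21°.

-50.65°, 81.21°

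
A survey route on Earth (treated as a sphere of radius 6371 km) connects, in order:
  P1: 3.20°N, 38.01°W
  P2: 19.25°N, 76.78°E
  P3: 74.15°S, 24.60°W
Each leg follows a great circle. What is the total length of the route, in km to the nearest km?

Leg P1→P2: central angle 1.9572 rad, distance 12469.1 km.
Leg P2→P3: central angle 1.9477 rad, distance 12408.7 km.
Total: 12469.1 + 12408.7 ≈ 24878 km.

24878 km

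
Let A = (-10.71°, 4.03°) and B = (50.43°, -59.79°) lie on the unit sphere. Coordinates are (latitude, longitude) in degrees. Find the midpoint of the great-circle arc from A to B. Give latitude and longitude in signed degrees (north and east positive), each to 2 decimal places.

Central angle δ = 1.4375 rad. Interpolating on the sphere with fraction f = 0.5:
P = [sin((1−f)δ)·A + sin(fδ)·B] / sin δ = 0.6643·A + 0.6643·B in Cartesian coordinates,
giving P = (0.8641, -0.3198, 0.3886), i.e. latitude 22.87°, longitude -20.31°.

22.87°, -20.31°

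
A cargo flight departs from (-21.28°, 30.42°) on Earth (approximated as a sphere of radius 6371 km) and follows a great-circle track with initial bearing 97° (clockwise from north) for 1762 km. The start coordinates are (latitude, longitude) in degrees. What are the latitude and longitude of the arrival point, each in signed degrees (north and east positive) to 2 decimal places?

Angular distance δ = d/R = 1762/6371 = 0.27657 rad; initial bearing θ = 1.6930 rad.
sin φ₂ = sin φ₁ cos δ + cos φ₁ sin δ cos θ = (-0.3629)(0.9620) + (0.9318)(0.2731)(-0.1219) = -0.3801, so φ₂ = -22.34°.
Δλ = atan2(sin θ sin δ cos φ₁, cos δ − sin φ₁ sin φ₂) = atan2(0.2525, 0.8240) = 17.039°.
λ₂ = 30.420° + 17.039° = 47.46°.

-22.34°, 47.46°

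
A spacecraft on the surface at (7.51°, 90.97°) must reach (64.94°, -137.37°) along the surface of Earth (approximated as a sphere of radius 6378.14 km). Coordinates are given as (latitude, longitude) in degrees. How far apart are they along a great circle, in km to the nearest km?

In radians: φ₁ = 0.1311, φ₂ = 1.1334, Δλ = 131.660° = 2.2979 rad.
cos c = sin φ₁ sin φ₂ + cos φ₁ cos φ₂ cos Δλ = (0.1307)(0.9059) + (0.9914)(0.4236)(-0.6647) = -0.16074,
so c = arccos(-0.16074) = 1.73223 rad.
Distance = R·c = 6378.14 × 1.7322 ≈ 11048 km.

11048 km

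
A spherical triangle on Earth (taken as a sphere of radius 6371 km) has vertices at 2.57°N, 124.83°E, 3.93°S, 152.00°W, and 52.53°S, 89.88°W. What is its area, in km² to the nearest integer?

Side lengths (central angles): a = 1.2258, b = 2.1355, c = 1.4551 rad; semiperimeter s = 2.4082.
By l'Huilier's theorem, tan(E/4) = √[tan(s/2) tan((s−a)/2) tan((s−b)/2) tan((s−c)/2)], giving spherical excess E = 1.3532 rad.
Area = E·R² = 1.3532 × (6371)² ≈ 54927647 km².

54927647 km²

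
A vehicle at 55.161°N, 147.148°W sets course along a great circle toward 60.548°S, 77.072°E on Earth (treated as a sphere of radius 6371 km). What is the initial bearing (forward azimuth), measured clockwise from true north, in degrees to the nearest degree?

239°

Δλ = -135.780° = -2.3698 rad.
y = sin Δλ · cos φ₂ = (-0.6974)(0.4917) = -0.3429
x = cos φ₁ sin φ₂ − sin φ₁ cos φ₂ cos Δλ = (0.5713)(-0.8708) − (0.8208)(0.4917)(-0.7167) = -0.2082
θ = atan2(y, x) = -121.27°; adding 360° gives 239°.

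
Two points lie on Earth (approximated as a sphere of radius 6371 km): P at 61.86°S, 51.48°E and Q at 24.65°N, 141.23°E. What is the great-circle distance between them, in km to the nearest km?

Let φ₁ = -1.0797 rad, φ₂ = 0.4302 rad, and Δλ = 1.5664 rad.
cos c = sin φ₁ sin φ₂ + cos φ₁ cos φ₂ cos Δλ = (-0.8818)(0.4171) + (0.4716)(0.9089)(0.0044) = -0.36590,
so c = arccos(-0.36590) = 1.94540 rad.
Distance = R·c = 6371 × 1.9454 ≈ 12394 km.

12394 km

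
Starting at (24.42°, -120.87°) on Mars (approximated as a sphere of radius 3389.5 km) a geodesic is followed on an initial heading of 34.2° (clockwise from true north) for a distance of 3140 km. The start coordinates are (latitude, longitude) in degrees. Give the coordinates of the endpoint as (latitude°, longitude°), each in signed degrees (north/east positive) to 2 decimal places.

58.26°, -62.21°

Angular distance δ = d/R = 3140/3389.5 = 0.92639 rad; initial bearing θ = 0.5969 rad.
sin φ₂ = sin φ₁ cos δ + cos φ₁ sin δ cos θ = (0.4134)(0.6007) + (0.9105)(0.7995)(0.8271) = 0.8504, so φ₂ = 58.26°.
Δλ = atan2(sin θ sin δ cos φ₁, cos δ − sin φ₁ sin φ₂) = atan2(0.4092, 0.2491) = 58.662°.
λ₂ = -120.870° + 58.662° = -62.21°.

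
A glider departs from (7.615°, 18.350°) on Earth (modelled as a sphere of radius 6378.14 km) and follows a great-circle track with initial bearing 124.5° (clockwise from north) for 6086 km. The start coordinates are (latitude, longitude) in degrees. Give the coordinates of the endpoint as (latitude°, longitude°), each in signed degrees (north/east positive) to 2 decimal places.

-22.42°, 65.01°

Angular distance δ = d/R = 6086/6378.14 = 0.95420 rad; initial bearing θ = 2.1729 rad.
sin φ₂ = sin φ₁ cos δ + cos φ₁ sin δ cos θ = (0.1325)(0.5783) + (0.9912)(0.8158)(-0.5664) = -0.3814, so φ₂ = -22.42°.
Δλ = atan2(sin θ sin δ cos φ₁, cos δ − sin φ₁ sin φ₂) = atan2(0.6664, 0.6288) = 46.664°.
λ₂ = 18.350° + 46.664° = 65.01°.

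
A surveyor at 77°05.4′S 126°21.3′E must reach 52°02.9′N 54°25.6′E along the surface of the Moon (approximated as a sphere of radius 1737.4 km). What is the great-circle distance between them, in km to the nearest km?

4141 km

In radians: φ₁ = -1.3455, φ₂ = 0.9084, Δλ = -71.928° = -1.2554 rad.
Haversine: a = sin²(Δφ/2) + cos φ₁ cos φ₂ sin²(Δλ/2) = 0.8156 + (0.2234)(0.6150)(0.3449) = 0.86299.
Central angle c = 2·arcsin(√a) = 2.38325 rad.
Distance = R·c = 1737.4 × 2.3832 ≈ 4141 km.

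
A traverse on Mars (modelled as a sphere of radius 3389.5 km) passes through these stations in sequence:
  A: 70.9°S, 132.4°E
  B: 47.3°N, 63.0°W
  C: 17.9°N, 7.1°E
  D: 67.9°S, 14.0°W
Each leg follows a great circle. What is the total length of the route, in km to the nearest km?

18103 km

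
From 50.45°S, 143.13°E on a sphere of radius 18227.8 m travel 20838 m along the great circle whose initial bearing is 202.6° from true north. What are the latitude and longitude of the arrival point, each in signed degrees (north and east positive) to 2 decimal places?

Angular distance δ = d/R = 20838/18227.8 = 1.14320 rad; initial bearing θ = 3.5360 rad.
sin φ₂ = sin φ₁ cos δ + cos φ₁ sin δ cos θ = (-0.7711)(0.4147) + (0.6368)(0.9100)(-0.9232) = -0.8547, so φ₂ = -58.72°.
Δλ = atan2(sin θ sin δ cos φ₁, cos δ − sin φ₁ sin φ₂) = atan2(-0.2227, -0.2443) = -137.656°.
λ₂ = 143.130° − 137.656° = 5.47°.

-58.72°, 5.47°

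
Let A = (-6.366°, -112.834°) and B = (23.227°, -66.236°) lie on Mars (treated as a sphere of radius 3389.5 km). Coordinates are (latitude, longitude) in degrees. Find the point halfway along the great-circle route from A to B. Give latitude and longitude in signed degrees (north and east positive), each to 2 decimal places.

The central angle between A and B is δ = 0.9474 rad.
With f = 0.5, the slerp weights are sin((1−f)δ)/sin δ = 0.5619 and sin(fδ)/sin δ = 0.5619.
Weighted sum of the unit vectors: (0.5619)·(-0.3857,-0.9160,-0.1109) + (0.5619)·(0.3703,-0.8410,0.3944) = (-0.0086, -0.9872, 0.1593).
Converting back: φ = atan2(z, √(x²+y²)) = 9.17°, λ = atan2(y, x) = -90.50°.

9.17°, -90.50°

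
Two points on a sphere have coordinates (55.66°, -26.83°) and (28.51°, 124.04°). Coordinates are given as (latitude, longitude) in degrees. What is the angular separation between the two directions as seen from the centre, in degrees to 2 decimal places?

92.23°

Let φ₁ = 0.9715 rad, φ₂ = 0.4976 rad, and Δλ = 2.6332 rad.
cos c = sin φ₁ sin φ₂ + cos φ₁ cos φ₂ cos Δλ = (0.8257)(0.4773) + (0.5641)(0.8787)(-0.8735) = -0.03888,
so c = arccos(-0.03888) = 1.60969 rad.
So the angular separation is 92.23°.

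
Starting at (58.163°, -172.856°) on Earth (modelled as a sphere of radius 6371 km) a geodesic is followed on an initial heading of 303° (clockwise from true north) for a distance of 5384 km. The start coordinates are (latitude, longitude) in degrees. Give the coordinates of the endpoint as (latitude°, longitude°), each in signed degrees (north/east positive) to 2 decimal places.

Angular distance δ = d/R = 5384/6371 = 0.84508 rad; initial bearing θ = 5.2883 rad.
sin φ₂ = sin φ₁ cos δ + cos φ₁ sin δ cos θ = (0.8496)(0.6637) + (0.5275)(0.7480)(0.5446) = 0.7787, so φ₂ = 51.14°.
Δλ = atan2(sin θ sin δ cos φ₁, cos δ − sin φ₁ sin φ₂) = atan2(-0.3309, 0.0021) = -89.637°.
λ₂ = -172.856° − 89.637° = -262.49° → 97.51° after wrapping to (−180°, 180°].

51.14°, 97.51°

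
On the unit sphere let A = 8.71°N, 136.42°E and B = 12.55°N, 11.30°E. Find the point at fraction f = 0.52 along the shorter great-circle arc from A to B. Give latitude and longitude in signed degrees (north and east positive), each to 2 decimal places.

Central angle δ = 2.1202 rad. Interpolating on the sphere with fraction f = 0.52:
P = [sin((1−f)δ)·A + sin(fδ)·B] / sin δ = 0.9977·A + 1.0463·B in Cartesian coordinates,
giving P = (0.2871, 0.8800, 0.3784), i.e. latitude 22.24°, longitude 71.93°.

22.24°, 71.93°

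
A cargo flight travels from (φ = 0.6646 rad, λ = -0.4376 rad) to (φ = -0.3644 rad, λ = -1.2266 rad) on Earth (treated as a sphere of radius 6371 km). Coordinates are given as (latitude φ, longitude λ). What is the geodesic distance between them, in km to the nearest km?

In radians: φ₁ = 0.6646, φ₂ = -0.3644, Δλ = -45.206° = -0.7890 rad.
cos c = sin φ₁ sin φ₂ + cos φ₁ cos φ₂ cos Δλ = (0.6167)(-0.3564) + (0.7872)(0.9343)(0.7046) = 0.29838,
so c = arccos(0.29838) = 1.26780 rad.
Distance = R·c = 6371 × 1.2678 ≈ 8077 km.

8077 km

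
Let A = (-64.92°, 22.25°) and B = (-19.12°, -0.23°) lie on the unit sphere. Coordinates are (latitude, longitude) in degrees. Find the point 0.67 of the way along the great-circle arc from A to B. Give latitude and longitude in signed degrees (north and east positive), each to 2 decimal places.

-34.59°, 3.92°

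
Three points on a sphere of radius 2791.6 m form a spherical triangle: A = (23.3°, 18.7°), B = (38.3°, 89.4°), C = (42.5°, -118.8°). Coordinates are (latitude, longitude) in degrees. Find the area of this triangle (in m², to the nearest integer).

9866308 m²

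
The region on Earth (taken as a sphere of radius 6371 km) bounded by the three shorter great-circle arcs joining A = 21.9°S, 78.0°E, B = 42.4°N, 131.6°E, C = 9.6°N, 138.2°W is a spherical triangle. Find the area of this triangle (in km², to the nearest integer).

70135372 km²

Side lengths (central angles): a = 1.4607, b = 2.4988, c = 1.4151 rad; semiperimeter s = 2.6873.
By l'Huilier's theorem, tan(E/4) = √[tan(s/2) tan((s−a)/2) tan((s−b)/2) tan((s−c)/2)], giving spherical excess E = 1.7279 rad.
Area = E·R² = 1.7279 × (6371)² ≈ 70135372 km².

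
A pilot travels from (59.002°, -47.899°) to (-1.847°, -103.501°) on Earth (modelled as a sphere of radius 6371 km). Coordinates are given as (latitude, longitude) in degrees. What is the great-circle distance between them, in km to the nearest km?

8311 km

Let φ₁ = 1.0298 rad, φ₂ = -0.0322 rad, and Δλ = -0.9704 rad.
cos c = sin φ₁ sin φ₂ + cos φ₁ cos φ₂ cos Δλ = (0.8572)(-0.0322) + (0.5150)(0.9995)(0.5649) = 0.26317,
so c = arccos(0.26317) = 1.30449 rad.
Distance = R·c = 6371 × 1.3045 ≈ 8311 km.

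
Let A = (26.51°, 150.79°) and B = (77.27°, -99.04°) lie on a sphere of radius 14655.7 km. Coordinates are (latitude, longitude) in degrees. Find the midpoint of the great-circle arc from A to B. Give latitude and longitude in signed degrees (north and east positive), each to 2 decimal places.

Central angle δ = 1.1946 rad. Interpolating on the sphere with fraction f = 0.5:
P = [sin((1−f)δ)·A + sin(fδ)·B] / sin δ = 0.6047·A + 0.6047·B in Cartesian coordinates,
giving P = (-0.4932, 0.1325, 0.8597), i.e. latitude 59.29°, longitude 164.97°.

59.29°, 164.97°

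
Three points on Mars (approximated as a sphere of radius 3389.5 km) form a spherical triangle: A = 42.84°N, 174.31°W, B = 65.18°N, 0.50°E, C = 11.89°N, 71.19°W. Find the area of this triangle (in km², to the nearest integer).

11680532 km²

Side lengths (central angles): a = 1.2492, b = 1.5936, c = 1.2550 rad; semiperimeter s = 2.0489.
By l'Huilier's theorem, tan(E/4) = √[tan(s/2) tan((s−a)/2) tan((s−b)/2) tan((s−c)/2)], giving spherical excess E = 1.0167 rad.
Area = E·R² = 1.0167 × (3389.5)² ≈ 11680532 km².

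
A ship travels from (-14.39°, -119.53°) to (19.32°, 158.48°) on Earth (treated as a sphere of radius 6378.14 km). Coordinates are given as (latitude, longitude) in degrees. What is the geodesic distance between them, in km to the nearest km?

9731 km

Let φ₁ = -0.2512 rad, φ₂ = 0.3372 rad, and Δλ = -1.4310 rad.
Haversine: a = sin²(Δφ/2) + cos φ₁ cos φ₂ sin²(Δλ/2) = 0.0841 + (0.9686)(0.9437)(0.4303) = 0.47742.
Central angle c = 2·arcsin(√a) = 1.52563 rad.
Distance = R·c = 6378.14 × 1.5256 ≈ 9731 km.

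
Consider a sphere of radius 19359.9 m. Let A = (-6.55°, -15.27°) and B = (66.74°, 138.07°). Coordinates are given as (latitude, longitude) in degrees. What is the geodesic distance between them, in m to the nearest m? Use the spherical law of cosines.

39565 m

Let φ₁ = -0.1143 rad, φ₂ = 1.1648 rad, and Δλ = 2.6763 rad.
cos c = sin φ₁ sin φ₂ + cos φ₁ cos φ₂ cos Δλ = (-0.1141)(0.9187) + (0.9935)(0.3949)(-0.8937) = -0.45542,
so c = arccos(-0.45542) = 2.04363 rad.
Distance = R·c = 19359.9 × 2.0436 ≈ 39565 m.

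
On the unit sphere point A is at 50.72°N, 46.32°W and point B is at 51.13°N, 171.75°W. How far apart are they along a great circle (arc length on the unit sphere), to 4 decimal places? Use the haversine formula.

1.1893

In radians: φ₁ = 0.8852, φ₂ = 0.8924, Δλ = -125.430° = -2.1892 rad.
Haversine: a = sin²(Δφ/2) + cos φ₁ cos φ₂ sin²(Δλ/2) = 0.0000 + (0.6331)(0.6276)(0.7899) = 0.31383.
Central angle c = 2·arcsin(√a) = 1.18927 rad.
On the unit sphere the arc length equals the central angle: 1.1893.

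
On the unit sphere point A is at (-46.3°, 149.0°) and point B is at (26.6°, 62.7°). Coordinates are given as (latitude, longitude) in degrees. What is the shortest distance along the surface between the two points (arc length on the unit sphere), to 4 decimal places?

In radians: φ₁ = -0.8081, φ₂ = 0.4643, Δλ = -86.300° = -1.5062 rad.
cos c = sin φ₁ sin φ₂ + cos φ₁ cos φ₂ cos Δλ = (-0.7230)(0.4478) + (0.6909)(0.8942)(0.0645) = -0.28385,
so c = arccos(-0.28385) = 1.85860 rad.
On the unit sphere the arc length equals the central angle: 1.8586.

1.8586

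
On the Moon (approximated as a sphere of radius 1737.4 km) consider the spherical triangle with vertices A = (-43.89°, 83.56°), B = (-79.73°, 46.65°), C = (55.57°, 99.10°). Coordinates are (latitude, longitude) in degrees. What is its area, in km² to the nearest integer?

82110 km²

Side lengths (central angles): a = 2.4191, b = 1.7510, c = 0.6683 rad; semiperimeter s = 2.4192.
By l'Huilier's theorem, tan(E/4) = √[tan(s/2) tan((s−a)/2) tan((s−b)/2) tan((s−c)/2)], giving spherical excess E = 0.0272 rad.
Area = E·R² = 0.0272 × (1737.4)² ≈ 82110 km².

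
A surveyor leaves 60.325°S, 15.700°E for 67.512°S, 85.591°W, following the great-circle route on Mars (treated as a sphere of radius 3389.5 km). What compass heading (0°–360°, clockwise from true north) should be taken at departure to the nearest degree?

216°

With φ₁ = -1.0529, φ₂ = -1.1783, Δλ = -1.7679 rad, the forward-azimuth formula gives
θ = atan2( sin Δλ cos φ₂ , cos φ₁ sin φ₂ − sin φ₁ cos φ₂ cos Δλ ) = atan2(-0.3751, -0.5225) = -144.33°.
Adding 360° brings this into [0°, 360°): 216°.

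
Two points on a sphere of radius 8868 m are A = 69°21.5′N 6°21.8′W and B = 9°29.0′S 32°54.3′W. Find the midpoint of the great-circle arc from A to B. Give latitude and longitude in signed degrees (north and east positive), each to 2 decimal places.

Central angle δ = 1.4133 rad. Interpolating on the sphere with fraction f = 0.5:
P = [sin((1−f)δ)·A + sin(fδ)·B] / sin δ = 0.6574·A + 0.6574·B in Cartesian coordinates,
giving P = (0.7747, -0.3779, 0.5069), i.e. latitude 30.46°, longitude -26.00°.

30.46°, -26.00°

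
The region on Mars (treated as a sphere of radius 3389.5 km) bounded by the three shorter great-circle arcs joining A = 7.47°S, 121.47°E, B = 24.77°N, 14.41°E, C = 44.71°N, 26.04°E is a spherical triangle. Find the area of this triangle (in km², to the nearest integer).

5119058 km²

Side lengths (central angles): a = 0.3850, b = 1.7296, c = 1.8950 rad; semiperimeter s = 2.0048.
By l'Huilier's theorem, tan(E/4) = √[tan(s/2) tan((s−a)/2) tan((s−b)/2) tan((s−c)/2)], giving spherical excess E = 0.4456 rad.
Area = E·R² = 0.4456 × (3389.5)² ≈ 5119058 km².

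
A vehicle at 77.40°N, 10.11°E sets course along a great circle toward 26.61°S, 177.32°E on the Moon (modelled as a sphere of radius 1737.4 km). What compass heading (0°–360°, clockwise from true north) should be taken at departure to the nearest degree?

15°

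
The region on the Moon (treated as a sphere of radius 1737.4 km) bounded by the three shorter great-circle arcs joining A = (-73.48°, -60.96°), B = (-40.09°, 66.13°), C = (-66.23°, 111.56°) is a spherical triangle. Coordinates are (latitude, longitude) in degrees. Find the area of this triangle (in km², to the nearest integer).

707595 km²

Side lengths (central angles): a = 0.6338, b = 0.7017, c = 1.0630 rad; semiperimeter s = 1.1993.
By l'Huilier's theorem, tan(E/4) = √[tan(s/2) tan((s−a)/2) tan((s−b)/2) tan((s−c)/2)], giving spherical excess E = 0.2344 rad.
Area = E·R² = 0.2344 × (1737.4)² ≈ 707595 km².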